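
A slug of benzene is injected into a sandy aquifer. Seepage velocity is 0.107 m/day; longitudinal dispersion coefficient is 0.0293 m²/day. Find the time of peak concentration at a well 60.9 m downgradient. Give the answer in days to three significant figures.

For the 1D instantaneous-source solution, setting ∂C/∂t = 0 at fixed x gives v²t² + 2Dt − x² = 0, so t = (√(D² + v²x²) − D)/v².
√(D² + v²x²) = √(0.0293² + 0.107² × 60.9²) = 6.516; v² = 0.011449.
t = (6.516 − 0.0293)/0.011449 = 567 days (vs. the pure-advection estimate x/v = 569 d).

567 days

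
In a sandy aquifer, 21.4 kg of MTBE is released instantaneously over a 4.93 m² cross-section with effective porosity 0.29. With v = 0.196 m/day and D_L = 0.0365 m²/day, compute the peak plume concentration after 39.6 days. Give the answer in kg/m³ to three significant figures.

3.51 kg/m³

The peak of an instantaneous 1D plume sits at x = vt; there the Gaussian factor is 1 and C_max = M/(n_e·A·√(4πDt)), where n_e·A is the pore area the mass is dissolved in.
√(4πDt) = √(4π × 0.0365 × 39.6) = 4.262 m, so C_max = 21.4/(0.29 × 4.93 × 4.262) = 3.51 kg/m³.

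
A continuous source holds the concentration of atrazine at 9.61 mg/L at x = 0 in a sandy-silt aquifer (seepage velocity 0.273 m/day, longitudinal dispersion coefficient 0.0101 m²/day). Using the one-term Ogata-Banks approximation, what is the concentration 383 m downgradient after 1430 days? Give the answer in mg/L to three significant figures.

8.80 mg/L

For a continuous step input, C/C₀ ≈ ½·erfc((x−vt)/(2√(Dt))).
vt = 0.273 × 1430 = 390.39 m and 2√(Dt) = 2√(0.0101 × 1430) = 7.601 m.
Argument (x−vt)/(2√(Dt)) = (383 − 390.39)/7.601 = -0.9722; ½·erfc(-0.9722) = 0.9154.
C = 9.61 × 0.9154 = 8.80 mg/L.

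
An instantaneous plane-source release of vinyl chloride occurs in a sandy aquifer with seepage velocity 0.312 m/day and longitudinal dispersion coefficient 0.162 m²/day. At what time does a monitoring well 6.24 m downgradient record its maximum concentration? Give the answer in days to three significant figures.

For the 1D instantaneous-source solution, setting ∂C/∂t = 0 at fixed x gives v²t² + 2Dt − x² = 0, so t = (√(D² + v²x²) − D)/v².
√(D² + v²x²) = √(0.162² + 0.312² × 6.24²) = 1.954; v² = 0.097344.
t = (1.954 − 0.162)/0.097344 = 18.4 days (vs. the pure-advection estimate x/v = 20.0 d).

18.4 days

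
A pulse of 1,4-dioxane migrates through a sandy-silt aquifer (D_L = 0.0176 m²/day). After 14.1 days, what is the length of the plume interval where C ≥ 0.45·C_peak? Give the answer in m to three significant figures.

1.78 m

The plume is Gaussian with σ = √(2Dt) = √(2 × 0.0176 × 14.1) = 0.7045 m.
C/C_peak = exp(−Δx²/(2σ²)) = 0.45 ⇒ Δx = σ·√(−2 ln 0.45) = 0.7045 × 1.264 = 0.8905 m.
Width = 2Δx = 1.78 m.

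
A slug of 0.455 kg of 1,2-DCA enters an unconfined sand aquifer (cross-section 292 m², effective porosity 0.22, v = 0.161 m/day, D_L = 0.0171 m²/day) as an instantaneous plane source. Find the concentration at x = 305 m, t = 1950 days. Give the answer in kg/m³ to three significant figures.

0.000190 kg/m³

For an instantaneous plane source, C(x,t) = M/(n_e·A·√(4πDt)) · exp(−(x−vt)²/(4Dt)), with n_e·A the pore (flow) area.
Plume center vt = 0.161 × 1950 = 313.95 m, so the well at 305 m is 8.95 m upgradient of the peak.
√(4πDt) = 20.47 m, giving peak height M/(n_e·A·√(4πDt)) = 0.455/(0.22 × 292 × 20.47) = 0.0003460 kg/m³.
(x−vt)²/(4Dt) = (-8.95)²/(4 × 0.0171 × 1950) = 0.6006; exp(−0.6006) = 0.5485.
C = 0.0003460 × 0.5485 = 0.000190 kg/m³.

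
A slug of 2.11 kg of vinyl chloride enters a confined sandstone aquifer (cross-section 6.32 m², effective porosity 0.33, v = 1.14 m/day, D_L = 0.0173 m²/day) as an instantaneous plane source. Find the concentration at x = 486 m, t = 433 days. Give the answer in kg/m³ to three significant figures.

For an instantaneous plane source, C(x,t) = M/(n_e·A·√(4πDt)) · exp(−(x−vt)²/(4Dt)), with n_e·A the pore (flow) area.
Plume center vt = 1.14 × 433 = 493.62 m, so the well at 486 m is 7.62 m upgradient of the peak.
√(4πDt) = 9.702 m, giving peak height M/(n_e·A·√(4πDt)) = 2.11/(0.33 × 6.32 × 9.702) = 0.1043 kg/m³.
(x−vt)²/(4Dt) = (-7.62)²/(4 × 0.0173 × 433) = 1.938; exp(−1.938) = 0.1440.
C = 0.1043 × 0.1440 = 0.0150 kg/m³.

0.0150 kg/m³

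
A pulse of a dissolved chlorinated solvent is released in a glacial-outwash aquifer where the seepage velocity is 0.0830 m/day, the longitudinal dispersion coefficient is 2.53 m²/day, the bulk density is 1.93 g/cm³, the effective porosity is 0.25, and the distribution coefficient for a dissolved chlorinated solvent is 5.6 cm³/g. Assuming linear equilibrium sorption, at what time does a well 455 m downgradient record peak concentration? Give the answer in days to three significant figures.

227000 days

Retardation factor R = 1 + ρ_b·K_d/n = 1 + 1.93 × 5.6/0.25 = 44.23.
Sorption retards both mechanisms: v_R = v/R = 0.001877 m/day, D_R = D/R = 0.05720 m²/day.
Peak time from v_R²t² + 2D_R t − x² = 0: t = (√(D_R² + v_R²x²) − D_R)/v_R².
√(D_R² + v_R²x²) = √(0.05720² + 0.001877² × 455²) = 0.8559; v_R² = 3.523e-06.
t = (0.8559 − 0.05720)/3.523e-06 = 227000 days.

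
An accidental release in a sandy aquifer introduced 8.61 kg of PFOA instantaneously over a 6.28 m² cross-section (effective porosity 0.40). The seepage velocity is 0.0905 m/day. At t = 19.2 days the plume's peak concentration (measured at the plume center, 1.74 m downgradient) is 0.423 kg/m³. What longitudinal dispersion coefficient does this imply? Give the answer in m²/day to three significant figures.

At the plume center C_max = M/(n_e·A·√(4πDt)), so D = M²/(4πt·(n_e·A·C_max)²).
n_e·A·C_max = 0.40 × 6.28 × 0.423 = 1.063 kg/m.
D = 8.61²/(4π × 19.2 × 1.063²) = 0.272 m²/day.

0.272 m²/day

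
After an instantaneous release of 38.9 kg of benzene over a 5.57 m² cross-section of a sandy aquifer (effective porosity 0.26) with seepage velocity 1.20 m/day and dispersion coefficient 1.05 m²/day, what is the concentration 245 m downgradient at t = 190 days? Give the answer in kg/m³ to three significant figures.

For an instantaneous plane source, C(x,t) = M/(n_e·A·√(4πDt)) · exp(−(x−vt)²/(4Dt)), with n_e·A the pore (flow) area.
Plume center vt = 1.20 × 190 = 228 m, so the well at 245 m is 17 m downgradient of the peak.
√(4πDt) = 50.07 m, giving peak height M/(n_e·A·√(4πDt)) = 38.9/(0.26 × 5.57 × 50.07) = 0.5365 kg/m³.
(x−vt)²/(4Dt) = (17)²/(4 × 1.05 × 190) = 0.3622; exp(−0.3622) = 0.6961.
C = 0.5365 × 0.6961 = 0.373 kg/m³.

0.373 kg/m³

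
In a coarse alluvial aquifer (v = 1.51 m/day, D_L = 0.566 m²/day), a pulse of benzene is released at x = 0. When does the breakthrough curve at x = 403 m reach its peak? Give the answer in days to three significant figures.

For the 1D instantaneous-source solution, setting ∂C/∂t = 0 at fixed x gives v²t² + 2Dt − x² = 0, so t = (√(D² + v²x²) − D)/v².
√(D² + v²x²) = √(0.566² + 1.51² × 403²) = 608.5; v² = 2.2801.
t = (608.5 − 0.566)/2.2801 = 267 days (vs. the pure-advection estimate x/v = 267 d).

267 days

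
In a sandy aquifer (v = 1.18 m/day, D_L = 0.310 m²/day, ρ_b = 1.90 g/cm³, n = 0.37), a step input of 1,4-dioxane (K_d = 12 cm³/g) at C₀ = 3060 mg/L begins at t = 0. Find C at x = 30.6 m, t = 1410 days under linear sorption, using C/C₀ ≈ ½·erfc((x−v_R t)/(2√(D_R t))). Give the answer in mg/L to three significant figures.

429 mg/L

Retardation factor R = 1 + ρ_b·K_d/n = 1 + 1.90 × 12/0.37 = 62.62.
Sorption retards both mechanisms: v_R = v/R = 0.01884 m/day, D_R = D/R = 0.004950 m²/day.
v_R·t = 0.01884 × 1410 = 26.5644 m; 2√(D_R t) = 5.284 m; argument = (30.6 − 26.5644)/5.284 = 0.7637.
C = C₀ × ½·erfc(0.7637) = 3060 × 0.1401 = 429 mg/L.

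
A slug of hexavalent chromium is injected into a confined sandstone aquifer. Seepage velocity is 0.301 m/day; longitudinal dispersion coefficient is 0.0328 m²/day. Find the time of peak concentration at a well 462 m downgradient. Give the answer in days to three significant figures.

For the 1D instantaneous-source solution, setting ∂C/∂t = 0 at fixed x gives v²t² + 2Dt − x² = 0, so t = (√(D² + v²x²) − D)/v².
√(D² + v²x²) = √(0.0328² + 0.301² × 462²) = 139.1; v² = 0.090601.
t = (139.1 − 0.0328)/0.090601 = 1530 days (vs. the pure-advection estimate x/v = 1530 d).

1530 days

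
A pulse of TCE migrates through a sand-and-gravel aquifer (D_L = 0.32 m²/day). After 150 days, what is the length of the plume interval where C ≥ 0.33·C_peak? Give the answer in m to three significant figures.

The plume is Gaussian with σ = √(2Dt) = √(2 × 0.32 × 150) = 9.798 m.
C/C_peak = exp(−Δx²/(2σ²)) = 0.33 ⇒ Δx = σ·√(−2 ln 0.33) = 9.798 × 1.489 = 14.59 m.
Width = 2Δx = 29.2 m.

29.2 m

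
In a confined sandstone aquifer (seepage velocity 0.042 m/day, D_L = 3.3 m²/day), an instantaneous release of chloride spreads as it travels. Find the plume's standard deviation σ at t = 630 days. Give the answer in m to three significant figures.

Dispersive spreading gives a Gaussian with σ² = 2Dt; advection only shifts the center.
σ = √(2 × 3.3 × 630) = 64.5 m.

64.5 m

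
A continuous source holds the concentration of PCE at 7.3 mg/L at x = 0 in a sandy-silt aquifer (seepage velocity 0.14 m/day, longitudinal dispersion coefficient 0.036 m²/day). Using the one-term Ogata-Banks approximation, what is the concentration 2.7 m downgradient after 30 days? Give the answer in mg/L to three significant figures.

For a continuous step input, C/C₀ ≈ ½·erfc((x−vt)/(2√(Dt))).
vt = 0.14 × 30 = 4.2 m and 2√(Dt) = 2√(0.036 × 30) = 2.078 m.
Argument (x−vt)/(2√(Dt)) = (2.7 − 4.2)/2.078 = -0.7218; ½·erfc(-0.7218) = 0.8463.
C = 7.3 × 0.8463 = 6.18 mg/L.

6.18 mg/L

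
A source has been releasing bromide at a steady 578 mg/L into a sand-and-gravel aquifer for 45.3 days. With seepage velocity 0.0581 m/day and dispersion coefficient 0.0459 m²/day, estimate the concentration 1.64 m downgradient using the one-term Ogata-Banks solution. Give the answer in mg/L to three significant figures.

397 mg/L

For a continuous step input, C/C₀ ≈ ½·erfc((x−vt)/(2√(Dt))).
vt = 0.0581 × 45.3 = 2.63193 m and 2√(Dt) = 2√(0.0459 × 45.3) = 2.884 m.
Argument (x−vt)/(2√(Dt)) = (1.64 − 2.63193)/2.884 = -0.3439; ½·erfc(-0.3439) = 0.6866.
C = 578 × 0.6866 = 397 mg/L.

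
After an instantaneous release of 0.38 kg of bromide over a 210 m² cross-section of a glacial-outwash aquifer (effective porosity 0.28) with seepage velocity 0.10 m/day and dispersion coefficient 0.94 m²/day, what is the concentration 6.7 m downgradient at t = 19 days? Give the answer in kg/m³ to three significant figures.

0.000312 kg/m³

For an instantaneous plane source, C(x,t) = M/(n_e·A·√(4πDt)) · exp(−(x−vt)²/(4Dt)), with n_e·A the pore (flow) area.
Plume center vt = 0.10 × 19 = 1.9 m, so the well at 6.7 m is 4.8 m downgradient of the peak.
√(4πDt) = 14.98 m, giving peak height M/(n_e·A·√(4πDt)) = 0.38/(0.28 × 210 × 14.98) = 0.0004314 kg/m³.
(x−vt)²/(4Dt) = (4.8)²/(4 × 0.94 × 19) = 0.3225; exp(−0.3225) = 0.7243.
C = 0.0004314 × 0.7243 = 0.000312 kg/m³.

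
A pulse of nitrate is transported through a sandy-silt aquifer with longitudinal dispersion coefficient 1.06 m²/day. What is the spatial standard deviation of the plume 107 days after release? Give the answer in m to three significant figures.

Dispersive spreading gives a Gaussian with σ² = 2Dt; advection only shifts the center.
σ = √(2 × 1.06 × 107) = 15.1 m.

15.1 m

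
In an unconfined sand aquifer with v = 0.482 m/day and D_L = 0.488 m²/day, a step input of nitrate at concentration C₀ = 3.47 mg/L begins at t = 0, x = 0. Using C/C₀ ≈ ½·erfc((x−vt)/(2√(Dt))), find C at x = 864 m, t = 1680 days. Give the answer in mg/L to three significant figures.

0.313 mg/L

For a continuous step input, C/C₀ ≈ ½·erfc((x−vt)/(2√(Dt))).
vt = 0.482 × 1680 = 809.76 m and 2√(Dt) = 2√(0.488 × 1680) = 57.27 m.
Argument (x−vt)/(2√(Dt)) = (864 − 809.76)/57.27 = 0.9471; ½·erfc(0.9471) = 0.09022.
C = 3.47 × 0.09022 = 0.313 mg/L.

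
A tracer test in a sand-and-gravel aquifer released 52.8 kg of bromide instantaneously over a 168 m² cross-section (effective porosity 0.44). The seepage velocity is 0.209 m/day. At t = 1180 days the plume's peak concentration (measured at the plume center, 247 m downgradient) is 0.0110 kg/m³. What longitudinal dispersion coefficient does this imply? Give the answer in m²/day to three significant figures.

At the plume center C_max = M/(n_e·A·√(4πDt)), so D = M²/(4πt·(n_e·A·C_max)²).
n_e·A·C_max = 0.44 × 168 × 0.0110 = 0.8131 kg/m.
D = 52.8²/(4π × 1180 × 0.8131²) = 0.284 m²/day.

0.284 m²/day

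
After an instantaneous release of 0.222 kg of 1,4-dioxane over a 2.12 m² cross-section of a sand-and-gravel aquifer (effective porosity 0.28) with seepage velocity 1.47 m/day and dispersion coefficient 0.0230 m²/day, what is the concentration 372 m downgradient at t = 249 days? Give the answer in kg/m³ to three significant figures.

0.00930 kg/m³

For an instantaneous plane source, C(x,t) = M/(n_e·A·√(4πDt)) · exp(−(x−vt)²/(4Dt)), with n_e·A the pore (flow) area.
Plume center vt = 1.47 × 249 = 366.03 m, so the well at 372 m is 5.97 m downgradient of the peak.
√(4πDt) = 8.483 m, giving peak height M/(n_e·A·√(4πDt)) = 0.222/(0.28 × 2.12 × 8.483) = 0.04409 kg/m³.
(x−vt)²/(4Dt) = (5.97)²/(4 × 0.0230 × 249) = 1.556; exp(−1.556) = 0.2110.
C = 0.04409 × 0.2110 = 0.00930 kg/m³.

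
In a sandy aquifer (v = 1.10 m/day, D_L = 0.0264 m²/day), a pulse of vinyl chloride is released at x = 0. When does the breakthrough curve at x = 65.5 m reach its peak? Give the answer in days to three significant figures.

59.5 days

For the 1D instantaneous-source solution, setting ∂C/∂t = 0 at fixed x gives v²t² + 2Dt − x² = 0, so t = (√(D² + v²x²) − D)/v².
√(D² + v²x²) = √(0.0264² + 1.10² × 65.5²) = 72.05; v² = 1.21.
t = (72.05 − 0.0264)/1.21 = 59.5 days (vs. the pure-advection estimate x/v = 59.5 d).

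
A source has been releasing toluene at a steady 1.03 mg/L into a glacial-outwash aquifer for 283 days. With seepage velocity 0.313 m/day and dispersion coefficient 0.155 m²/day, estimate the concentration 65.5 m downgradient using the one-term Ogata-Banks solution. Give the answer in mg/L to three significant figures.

For a continuous step input, C/C₀ ≈ ½·erfc((x−vt)/(2√(Dt))).
vt = 0.313 × 283 = 88.579 m and 2√(Dt) = 2√(0.155 × 283) = 13.25 m.
Argument (x−vt)/(2√(Dt)) = (65.5 − 88.579)/13.25 = -1.742; ½·erfc(-1.742) = 0.9931.
C = 1.03 × 0.9931 = 1.02 mg/L.

1.02 mg/L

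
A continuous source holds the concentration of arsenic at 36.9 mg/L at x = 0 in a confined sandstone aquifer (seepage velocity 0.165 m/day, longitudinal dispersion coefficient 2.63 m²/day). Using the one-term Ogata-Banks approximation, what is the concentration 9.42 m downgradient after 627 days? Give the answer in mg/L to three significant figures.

For a continuous step input, C/C₀ ≈ ½·erfc((x−vt)/(2√(Dt))).
vt = 0.165 × 627 = 103.455 m and 2√(Dt) = 2√(2.63 × 627) = 81.22 m.
Argument (x−vt)/(2√(Dt)) = (9.42 − 103.455)/81.22 = -1.158; ½·erfc(-1.158) = 0.9493.
C = 36.9 × 0.9493 = 35.0 mg/L.

35.0 mg/L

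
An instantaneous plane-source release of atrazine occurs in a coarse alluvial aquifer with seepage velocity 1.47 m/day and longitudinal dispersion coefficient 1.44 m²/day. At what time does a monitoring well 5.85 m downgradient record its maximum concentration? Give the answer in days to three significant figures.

3.37 days

For the 1D instantaneous-source solution, setting ∂C/∂t = 0 at fixed x gives v²t² + 2Dt − x² = 0, so t = (√(D² + v²x²) − D)/v².
√(D² + v²x²) = √(1.44² + 1.47² × 5.85²) = 8.719; v² = 2.1609.
t = (8.719 − 1.44)/2.1609 = 3.37 days (vs. the pure-advection estimate x/v = 3.98 d).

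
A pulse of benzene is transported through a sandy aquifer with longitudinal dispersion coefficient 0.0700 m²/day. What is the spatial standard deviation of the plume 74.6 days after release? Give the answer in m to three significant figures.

3.23 m

Dispersive spreading gives a Gaussian with σ² = 2Dt; advection only shifts the center.
σ = √(2 × 0.0700 × 74.6) = 3.23 m.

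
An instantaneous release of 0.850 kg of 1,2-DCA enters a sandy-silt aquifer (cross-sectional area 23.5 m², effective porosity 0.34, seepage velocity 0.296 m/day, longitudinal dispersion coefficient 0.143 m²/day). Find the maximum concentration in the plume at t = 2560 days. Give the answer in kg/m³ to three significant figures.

The peak of an instantaneous 1D plume sits at x = vt; there the Gaussian factor is 1 and C_max = M/(n_e·A·√(4πDt)), where n_e·A is the pore area the mass is dissolved in.
√(4πDt) = √(4π × 0.143 × 2560) = 67.83 m, so C_max = 0.850/(0.34 × 23.5 × 67.83) = 0.00157 kg/m³.

0.00157 kg/m³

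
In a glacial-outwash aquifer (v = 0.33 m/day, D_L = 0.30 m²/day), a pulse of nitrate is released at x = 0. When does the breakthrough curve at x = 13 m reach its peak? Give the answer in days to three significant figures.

36.7 days

For the 1D instantaneous-source solution, setting ∂C/∂t = 0 at fixed x gives v²t² + 2Dt − x² = 0, so t = (√(D² + v²x²) − D)/v².
√(D² + v²x²) = √(0.30² + 0.33² × 13²) = 4.300; v² = 0.1089.
t = (4.300 − 0.30)/0.1089 = 36.7 days (vs. the pure-advection estimate x/v = 39.4 d).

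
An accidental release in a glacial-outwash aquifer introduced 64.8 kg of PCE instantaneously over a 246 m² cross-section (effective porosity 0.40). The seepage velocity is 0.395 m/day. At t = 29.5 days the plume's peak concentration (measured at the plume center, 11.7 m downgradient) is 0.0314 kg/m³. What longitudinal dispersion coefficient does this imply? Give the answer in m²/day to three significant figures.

1.19 m²/day

At the plume center C_max = M/(n_e·A·√(4πDt)), so D = M²/(4πt·(n_e·A·C_max)²).
n_e·A·C_max = 0.40 × 246 × 0.0314 = 3.090 kg/m.
D = 64.8²/(4π × 29.5 × 3.090²) = 1.19 m²/day.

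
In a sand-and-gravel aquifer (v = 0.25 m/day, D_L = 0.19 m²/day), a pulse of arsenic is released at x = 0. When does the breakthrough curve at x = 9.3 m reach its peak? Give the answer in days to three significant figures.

34.3 days

For the 1D instantaneous-source solution, setting ∂C/∂t = 0 at fixed x gives v²t² + 2Dt − x² = 0, so t = (√(D² + v²x²) − D)/v².
√(D² + v²x²) = √(0.19² + 0.25² × 9.3²) = 2.333; v² = 0.0625.
t = (2.333 − 0.19)/0.0625 = 34.3 days (vs. the pure-advection estimate x/v = 37.2 d).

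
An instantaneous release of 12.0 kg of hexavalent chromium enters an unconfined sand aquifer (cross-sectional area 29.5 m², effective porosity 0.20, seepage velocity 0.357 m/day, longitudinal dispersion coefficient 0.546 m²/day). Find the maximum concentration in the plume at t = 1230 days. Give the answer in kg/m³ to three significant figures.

The peak of an instantaneous 1D plume sits at x = vt; there the Gaussian factor is 1 and C_max = M/(n_e·A·√(4πDt)), where n_e·A is the pore area the mass is dissolved in.
√(4πDt) = √(4π × 0.546 × 1230) = 91.87 m, so C_max = 12.0/(0.20 × 29.5 × 91.87) = 0.0221 kg/m³.

0.0221 kg/m³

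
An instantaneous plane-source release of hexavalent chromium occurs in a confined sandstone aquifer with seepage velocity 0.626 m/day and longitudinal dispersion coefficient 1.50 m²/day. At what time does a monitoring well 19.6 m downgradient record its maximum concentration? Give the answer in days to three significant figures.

For the 1D instantaneous-source solution, setting ∂C/∂t = 0 at fixed x gives v²t² + 2Dt − x² = 0, so t = (√(D² + v²x²) − D)/v².
√(D² + v²x²) = √(1.50² + 0.626² × 19.6²) = 12.36; v² = 0.391876.
t = (12.36 − 1.50)/0.391876 = 27.7 days (vs. the pure-advection estimate x/v = 31.3 d).

27.7 days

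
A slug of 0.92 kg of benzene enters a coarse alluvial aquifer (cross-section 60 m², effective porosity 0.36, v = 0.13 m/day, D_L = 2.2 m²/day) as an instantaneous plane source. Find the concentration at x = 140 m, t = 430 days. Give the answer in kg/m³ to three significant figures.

For an instantaneous plane source, C(x,t) = M/(n_e·A·√(4πDt)) · exp(−(x−vt)²/(4Dt)), with n_e·A the pore (flow) area.
Plume center vt = 0.13 × 430 = 55.9 m, so the well at 140 m is 84.1 m downgradient of the peak.
√(4πDt) = 109.0 m, giving peak height M/(n_e·A·√(4πDt)) = 0.92/(0.36 × 60 × 109.0) = 0.0003908 kg/m³.
(x−vt)²/(4Dt) = (84.1)²/(4 × 2.2 × 430) = 1.869; exp(−1.869) = 0.1543.
C = 0.0003908 × 0.1543 = 6.03e-05 kg/m³.

6.03e-05 kg/m³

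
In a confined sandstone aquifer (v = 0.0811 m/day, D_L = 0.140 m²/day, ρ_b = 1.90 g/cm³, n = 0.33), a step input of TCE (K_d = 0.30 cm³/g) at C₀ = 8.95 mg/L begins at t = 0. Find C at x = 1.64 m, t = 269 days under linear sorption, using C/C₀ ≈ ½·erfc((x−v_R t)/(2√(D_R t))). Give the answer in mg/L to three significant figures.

7.94 mg/L

Retardation factor R = 1 + ρ_b·K_d/n = 1 + 1.90 × 0.30/0.33 = 2.727.
Sorption retards both mechanisms: v_R = v/R = 0.02974 m/day, D_R = D/R = 0.05134 m²/day.
v_R·t = 0.02974 × 269 = 8.00006 m; 2√(D_R t) = 7.432 m; argument = (1.64 − 8.00006)/7.432 = -0.8558.
C = C₀ × ½·erfc(-0.8558) = 8.95 × 0.8869 = 7.94 mg/L.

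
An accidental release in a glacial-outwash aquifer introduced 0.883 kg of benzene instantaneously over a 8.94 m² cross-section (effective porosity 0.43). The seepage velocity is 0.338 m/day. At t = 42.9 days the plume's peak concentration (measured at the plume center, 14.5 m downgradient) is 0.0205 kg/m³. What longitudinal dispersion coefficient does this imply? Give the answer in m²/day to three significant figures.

0.233 m²/day

At the plume center C_max = M/(n_e·A·√(4πDt)), so D = M²/(4πt·(n_e·A·C_max)²).
n_e·A·C_max = 0.43 × 8.94 × 0.0205 = 0.07881 kg/m.
D = 0.883²/(4π × 42.9 × 0.07881²) = 0.233 m²/day.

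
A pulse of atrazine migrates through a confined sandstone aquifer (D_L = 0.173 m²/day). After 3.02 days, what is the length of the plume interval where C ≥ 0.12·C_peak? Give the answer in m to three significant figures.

4.21 m

The plume is Gaussian with σ = √(2Dt) = √(2 × 0.173 × 3.02) = 1.022 m.
C/C_peak = exp(−Δx²/(2σ²)) = 0.12 ⇒ Δx = σ·√(−2 ln 0.12) = 1.022 × 2.059 = 2.104 m.
Width = 2Δx = 4.21 m.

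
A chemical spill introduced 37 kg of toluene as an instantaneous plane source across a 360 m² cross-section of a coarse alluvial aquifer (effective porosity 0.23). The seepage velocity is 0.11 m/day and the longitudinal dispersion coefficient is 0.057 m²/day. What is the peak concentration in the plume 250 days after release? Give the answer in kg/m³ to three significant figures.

The peak of an instantaneous 1D plume sits at x = vt; there the Gaussian factor is 1 and C_max = M/(n_e·A·√(4πDt)), where n_e·A is the pore area the mass is dissolved in.
√(4πDt) = √(4π × 0.057 × 250) = 13.38 m, so C_max = 37/(0.23 × 360 × 13.38) = 0.0334 kg/m³.

0.0334 kg/m³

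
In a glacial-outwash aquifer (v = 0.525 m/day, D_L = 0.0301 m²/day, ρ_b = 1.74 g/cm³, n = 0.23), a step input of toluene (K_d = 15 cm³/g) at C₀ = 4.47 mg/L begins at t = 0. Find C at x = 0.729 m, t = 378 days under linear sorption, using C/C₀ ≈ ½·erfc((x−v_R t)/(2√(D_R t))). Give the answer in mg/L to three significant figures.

4.42 mg/L

Retardation factor R = 1 + ρ_b·K_d/n = 1 + 1.74 × 15/0.23 = 114.5.
Sorption retards both mechanisms: v_R = v/R = 0.004585 m/day, D_R = D/R = 0.0002629 m²/day.
v_R·t = 0.004585 × 378 = 1.73313 m; 2√(D_R t) = 0.6305 m; argument = (0.729 − 1.73313)/0.6305 = -1.593.
C = C₀ × ½·erfc(-1.593) = 4.47 × 0.9879 = 4.42 mg/L.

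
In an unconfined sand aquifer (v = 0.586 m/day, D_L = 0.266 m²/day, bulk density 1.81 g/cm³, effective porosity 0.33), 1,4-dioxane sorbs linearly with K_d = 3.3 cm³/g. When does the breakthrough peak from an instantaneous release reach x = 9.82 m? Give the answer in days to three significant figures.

Retardation factor R = 1 + ρ_b·K_d/n = 1 + 1.81 × 3.3/0.33 = 19.10.
Sorption retards both mechanisms: v_R = v/R = 0.03068 m/day, D_R = D/R = 0.01393 m²/day.
Peak time from v_R²t² + 2D_R t − x² = 0: t = (√(D_R² + v_R²x²) − D_R)/v_R².
√(D_R² + v_R²x²) = √(0.01393² + 0.03068² × 9.82²) = 0.3016; v_R² = 0.0009413.
t = (0.3016 − 0.01393)/0.0009413 = 306 days.

306 days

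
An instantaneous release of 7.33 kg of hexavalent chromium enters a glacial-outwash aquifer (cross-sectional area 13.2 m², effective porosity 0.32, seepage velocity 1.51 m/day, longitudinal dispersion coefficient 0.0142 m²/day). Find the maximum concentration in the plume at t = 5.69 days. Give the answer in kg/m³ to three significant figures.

1.72 kg/m³

The peak of an instantaneous 1D plume sits at x = vt; there the Gaussian factor is 1 and C_max = M/(n_e·A·√(4πDt)), where n_e·A is the pore area the mass is dissolved in.
√(4πDt) = √(4π × 0.0142 × 5.69) = 1.008 m, so C_max = 7.33/(0.32 × 13.2 × 1.008) = 1.72 kg/m³.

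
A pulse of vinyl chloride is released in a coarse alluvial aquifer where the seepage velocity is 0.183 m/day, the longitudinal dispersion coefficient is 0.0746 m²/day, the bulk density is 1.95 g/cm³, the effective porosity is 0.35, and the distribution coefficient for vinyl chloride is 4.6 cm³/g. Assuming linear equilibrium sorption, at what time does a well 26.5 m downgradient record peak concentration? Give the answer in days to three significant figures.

3800 days

Retardation factor R = 1 + ρ_b·K_d/n = 1 + 1.95 × 4.6/0.35 = 26.63.
Sorption retards both mechanisms: v_R = v/R = 0.006872 m/day, D_R = D/R = 0.002801 m²/day.
Peak time from v_R²t² + 2D_R t − x² = 0: t = (√(D_R² + v_R²x²) − D_R)/v_R².
√(D_R² + v_R²x²) = √(0.002801² + 0.006872² × 26.5²) = 0.1821; v_R² = 4.722e-05.
t = (0.1821 − 0.002801)/4.722e-05 = 3800 days.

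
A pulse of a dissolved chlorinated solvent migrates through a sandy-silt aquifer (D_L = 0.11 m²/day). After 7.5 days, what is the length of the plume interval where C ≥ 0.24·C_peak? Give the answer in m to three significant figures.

The plume is Gaussian with σ = √(2Dt) = √(2 × 0.11 × 7.5) = 1.285 m.
C/C_peak = exp(−Δx²/(2σ²)) = 0.24 ⇒ Δx = σ·√(−2 ln 0.24) = 1.285 × 1.689 = 2.170 m.
Width = 2Δx = 4.34 m.

4.34 m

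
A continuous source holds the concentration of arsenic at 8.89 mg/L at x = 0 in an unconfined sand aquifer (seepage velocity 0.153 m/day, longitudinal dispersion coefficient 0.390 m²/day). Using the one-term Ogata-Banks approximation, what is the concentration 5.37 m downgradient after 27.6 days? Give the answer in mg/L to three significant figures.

For a continuous step input, C/C₀ ≈ ½·erfc((x−vt)/(2√(Dt))).
vt = 0.153 × 27.6 = 4.2228 m and 2√(Dt) = 2√(0.390 × 27.6) = 6.562 m.
Argument (x−vt)/(2√(Dt)) = (5.37 − 4.2228)/6.562 = 0.1748; ½·erfc(0.1748) = 0.4024.
C = 8.89 × 0.4024 = 3.58 mg/L.

3.58 mg/L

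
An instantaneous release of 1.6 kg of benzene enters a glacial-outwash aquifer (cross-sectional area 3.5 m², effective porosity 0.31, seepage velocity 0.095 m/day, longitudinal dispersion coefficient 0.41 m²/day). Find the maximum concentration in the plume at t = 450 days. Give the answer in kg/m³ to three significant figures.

0.0306 kg/m³

The peak of an instantaneous 1D plume sits at x = vt; there the Gaussian factor is 1 and C_max = M/(n_e·A·√(4πDt)), where n_e·A is the pore area the mass is dissolved in.
√(4πDt) = √(4π × 0.41 × 450) = 48.15 m, so C_max = 1.6/(0.31 × 3.5 × 48.15) = 0.0306 kg/m³.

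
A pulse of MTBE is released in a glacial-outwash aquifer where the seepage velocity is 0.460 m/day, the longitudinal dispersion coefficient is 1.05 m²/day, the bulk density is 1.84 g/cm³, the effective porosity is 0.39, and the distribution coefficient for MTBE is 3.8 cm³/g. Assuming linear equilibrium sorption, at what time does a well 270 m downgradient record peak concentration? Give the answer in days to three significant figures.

Retardation factor R = 1 + ρ_b·K_d/n = 1 + 1.84 × 3.8/0.39 = 18.93.
Sorption retards both mechanisms: v_R = v/R = 0.02430 m/day, D_R = D/R = 0.05547 m²/day.
Peak time from v_R²t² + 2D_R t − x² = 0: t = (√(D_R² + v_R²x²) − D_R)/v_R².
√(D_R² + v_R²x²) = √(0.05547² + 0.02430² × 270²) = 6.561; v_R² = 0.0005905.
t = (6.561 − 0.05547)/0.0005905 = 11000 days.

11000 days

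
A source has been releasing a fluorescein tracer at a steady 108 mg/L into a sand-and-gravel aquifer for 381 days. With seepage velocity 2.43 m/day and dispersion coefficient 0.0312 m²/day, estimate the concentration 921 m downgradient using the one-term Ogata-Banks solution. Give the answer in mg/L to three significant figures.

For a continuous step input, C/C₀ ≈ ½·erfc((x−vt)/(2√(Dt))).
vt = 2.43 × 381 = 925.83 m and 2√(Dt) = 2√(0.0312 × 381) = 6.896 m.
Argument (x−vt)/(2√(Dt)) = (921 − 925.83)/6.896 = -0.7004; ½·erfc(-0.7004) = 0.8390.
C = 108 × 0.8390 = 90.6 mg/L.

90.6 mg/L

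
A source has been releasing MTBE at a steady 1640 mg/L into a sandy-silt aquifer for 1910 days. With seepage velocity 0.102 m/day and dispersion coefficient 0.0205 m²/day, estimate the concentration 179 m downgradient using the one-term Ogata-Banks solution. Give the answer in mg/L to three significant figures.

1580 mg/L

For a continuous step input, C/C₀ ≈ ½·erfc((x−vt)/(2√(Dt))).
vt = 0.102 × 1910 = 194.82 m and 2√(Dt) = 2√(0.0205 × 1910) = 12.51 m.
Argument (x−vt)/(2√(Dt)) = (179 − 194.82)/12.51 = -1.265; ½·erfc(-1.265) = 0.9632.
C = 1640 × 0.9632 = 1580 mg/L.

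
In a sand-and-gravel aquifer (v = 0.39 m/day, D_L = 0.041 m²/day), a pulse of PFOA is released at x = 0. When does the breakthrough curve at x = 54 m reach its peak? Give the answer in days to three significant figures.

For the 1D instantaneous-source solution, setting ∂C/∂t = 0 at fixed x gives v²t² + 2Dt − x² = 0, so t = (√(D² + v²x²) − D)/v².
√(D² + v²x²) = √(0.041² + 0.39² × 54²) = 21.06; v² = 0.1521.
t = (21.06 − 0.041)/0.1521 = 138 days (vs. the pure-advection estimate x/v = 138 d).

138 days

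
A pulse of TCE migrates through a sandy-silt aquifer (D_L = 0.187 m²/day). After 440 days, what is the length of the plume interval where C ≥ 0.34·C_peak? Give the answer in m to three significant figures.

37.7 m

The plume is Gaussian with σ = √(2Dt) = √(2 × 0.187 × 440) = 12.83 m.
C/C_peak = exp(−Δx²/(2σ²)) = 0.34 ⇒ Δx = σ·√(−2 ln 0.34) = 12.83 × 1.469 = 18.85 m.
Width = 2Δx = 37.7 m.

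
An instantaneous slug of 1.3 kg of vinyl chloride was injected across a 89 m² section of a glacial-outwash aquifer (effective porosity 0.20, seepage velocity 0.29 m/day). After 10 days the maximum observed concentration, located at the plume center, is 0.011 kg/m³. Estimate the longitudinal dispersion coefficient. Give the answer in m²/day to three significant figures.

0.351 m²/day

At the plume center C_max = M/(n_e·A·√(4πDt)), so D = M²/(4πt·(n_e·A·C_max)²).
n_e·A·C_max = 0.20 × 89 × 0.011 = 0.1958 kg/m.
D = 1.3²/(4π × 10 × 0.1958²) = 0.351 m²/day.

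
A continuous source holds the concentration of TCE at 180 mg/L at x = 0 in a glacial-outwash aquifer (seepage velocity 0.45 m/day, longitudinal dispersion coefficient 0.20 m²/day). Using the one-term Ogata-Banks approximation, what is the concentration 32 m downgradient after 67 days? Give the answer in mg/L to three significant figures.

64.9 mg/L

For a continuous step input, C/C₀ ≈ ½·erfc((x−vt)/(2√(Dt))).
vt = 0.45 × 67 = 30.15 m and 2√(Dt) = 2√(0.20 × 67) = 7.321 m.
Argument (x−vt)/(2√(Dt)) = (32 − 30.15)/7.321 = 0.2527; ½·erfc(0.2527) = 0.3604.
C = 180 × 0.3604 = 64.9 mg/L.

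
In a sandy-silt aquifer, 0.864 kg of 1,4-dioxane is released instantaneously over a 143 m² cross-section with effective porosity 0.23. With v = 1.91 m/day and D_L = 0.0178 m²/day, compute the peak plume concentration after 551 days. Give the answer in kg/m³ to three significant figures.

0.00237 kg/m³

The peak of an instantaneous 1D plume sits at x = vt; there the Gaussian factor is 1 and C_max = M/(n_e·A·√(4πDt)), where n_e·A is the pore area the mass is dissolved in.
√(4πDt) = √(4π × 0.0178 × 551) = 11.10 m, so C_max = 0.864/(0.23 × 143 × 11.10) = 0.00237 kg/m³.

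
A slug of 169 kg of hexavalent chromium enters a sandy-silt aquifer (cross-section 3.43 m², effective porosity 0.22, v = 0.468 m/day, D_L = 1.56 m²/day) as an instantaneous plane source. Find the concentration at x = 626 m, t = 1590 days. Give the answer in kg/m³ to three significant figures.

0.311 kg/m³

For an instantaneous plane source, C(x,t) = M/(n_e·A·√(4πDt)) · exp(−(x−vt)²/(4Dt)), with n_e·A the pore (flow) area.
Plume center vt = 0.468 × 1590 = 744.12 m, so the well at 626 m is 118.12 m upgradient of the peak.
√(4πDt) = 176.5 m, giving peak height M/(n_e·A·√(4πDt)) = 169/(0.22 × 3.43 × 176.5) = 1.269 kg/m³.
(x−vt)²/(4Dt) = (-118.12)²/(4 × 1.56 × 1590) = 1.406; exp(−1.406) = 0.2451.
C = 1.269 × 0.2451 = 0.311 kg/m³.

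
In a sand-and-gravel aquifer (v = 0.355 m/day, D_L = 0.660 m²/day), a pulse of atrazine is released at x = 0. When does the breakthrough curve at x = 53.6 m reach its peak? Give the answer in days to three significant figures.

146 days

For the 1D instantaneous-source solution, setting ∂C/∂t = 0 at fixed x gives v²t² + 2Dt − x² = 0, so t = (√(D² + v²x²) − D)/v².
√(D² + v²x²) = √(0.660² + 0.355² × 53.6²) = 19.04; v² = 0.126025.
t = (19.04 − 0.660)/0.126025 = 146 days (vs. the pure-advection estimate x/v = 151 d).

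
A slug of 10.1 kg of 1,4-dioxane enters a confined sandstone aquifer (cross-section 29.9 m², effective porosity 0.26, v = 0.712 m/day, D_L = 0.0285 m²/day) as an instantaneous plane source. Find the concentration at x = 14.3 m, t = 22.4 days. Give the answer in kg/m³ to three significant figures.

0.158 kg/m³

For an instantaneous plane source, C(x,t) = M/(n_e·A·√(4πDt)) · exp(−(x−vt)²/(4Dt)), with n_e·A the pore (flow) area.
Plume center vt = 0.712 × 22.4 = 15.9488 m, so the well at 14.3 m is 1.6488 m upgradient of the peak.
√(4πDt) = 2.832 m, giving peak height M/(n_e·A·√(4πDt)) = 10.1/(0.26 × 29.9 × 2.832) = 0.4588 kg/m³.
(x−vt)²/(4Dt) = (-1.6488)²/(4 × 0.0285 × 22.4) = 1.065; exp(−1.065) = 0.3447.
C = 0.4588 × 0.3447 = 0.158 kg/m³.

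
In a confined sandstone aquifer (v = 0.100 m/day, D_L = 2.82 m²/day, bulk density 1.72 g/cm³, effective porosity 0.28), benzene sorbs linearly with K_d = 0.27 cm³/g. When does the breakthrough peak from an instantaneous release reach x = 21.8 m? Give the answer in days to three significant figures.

198 days

Retardation factor R = 1 + ρ_b·K_d/n = 1 + 1.72 × 0.27/0.28 = 2.659.
Sorption retards both mechanisms: v_R = v/R = 0.03761 m/day, D_R = D/R = 1.061 m²/day.
Peak time from v_R²t² + 2D_R t − x² = 0: t = (√(D_R² + v_R²x²) − D_R)/v_R².
√(D_R² + v_R²x²) = √(1.061² + 0.03761² × 21.8²) = 1.341; v_R² = 0.001415.
t = (1.341 − 1.061)/0.001415 = 198 days.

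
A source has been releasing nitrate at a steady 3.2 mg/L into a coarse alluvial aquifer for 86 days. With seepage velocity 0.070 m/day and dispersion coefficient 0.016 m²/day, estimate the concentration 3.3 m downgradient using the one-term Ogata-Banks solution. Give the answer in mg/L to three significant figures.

For a continuous step input, C/C₀ ≈ ½·erfc((x−vt)/(2√(Dt))).
vt = 0.070 × 86 = 6.02 m and 2√(Dt) = 2√(0.016 × 86) = 2.346 m.
Argument (x−vt)/(2√(Dt)) = (3.3 − 6.02)/2.346 = -1.159; ½·erfc(-1.159) = 0.9494.
C = 3.2 × 0.9494 = 3.04 mg/L.

3.04 mg/L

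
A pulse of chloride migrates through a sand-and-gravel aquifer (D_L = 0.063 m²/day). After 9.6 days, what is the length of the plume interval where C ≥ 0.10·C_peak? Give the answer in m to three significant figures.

4.72 m

The plume is Gaussian with σ = √(2Dt) = √(2 × 0.063 × 9.6) = 1.100 m.
C/C_peak = exp(−Δx²/(2σ²)) = 0.10 ⇒ Δx = σ·√(−2 ln 0.10) = 1.100 × 2.146 = 2.361 m.
Width = 2Δx = 4.72 m.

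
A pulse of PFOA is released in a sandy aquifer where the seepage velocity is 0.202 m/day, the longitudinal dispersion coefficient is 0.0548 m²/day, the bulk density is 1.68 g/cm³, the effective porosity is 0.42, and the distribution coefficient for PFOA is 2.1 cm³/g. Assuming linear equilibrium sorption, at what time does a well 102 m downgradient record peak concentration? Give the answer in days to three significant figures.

4730 days

Retardation factor R = 1 + ρ_b·K_d/n = 1 + 1.68 × 2.1/0.42 = 9.400.
Sorption retards both mechanisms: v_R = v/R = 0.02149 m/day, D_R = D/R = 0.005830 m²/day.
Peak time from v_R²t² + 2D_R t − x² = 0: t = (√(D_R² + v_R²x²) − D_R)/v_R².
√(D_R² + v_R²x²) = √(0.005830² + 0.02149² × 102²) = 2.192; v_R² = 0.0004618.
t = (2.192 − 0.005830)/0.0004618 = 4730 days.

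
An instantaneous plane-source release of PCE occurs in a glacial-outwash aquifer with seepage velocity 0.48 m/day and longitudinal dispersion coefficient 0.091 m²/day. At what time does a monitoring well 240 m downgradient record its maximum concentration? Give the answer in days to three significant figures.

For the 1D instantaneous-source solution, setting ∂C/∂t = 0 at fixed x gives v²t² + 2Dt − x² = 0, so t = (√(D² + v²x²) − D)/v².
√(D² + v²x²) = √(0.091² + 0.48² × 240²) = 115.2; v² = 0.2304.
t = (115.2 − 0.091)/0.2304 = 500 days (vs. the pure-advection estimate x/v = 500 d).

500 days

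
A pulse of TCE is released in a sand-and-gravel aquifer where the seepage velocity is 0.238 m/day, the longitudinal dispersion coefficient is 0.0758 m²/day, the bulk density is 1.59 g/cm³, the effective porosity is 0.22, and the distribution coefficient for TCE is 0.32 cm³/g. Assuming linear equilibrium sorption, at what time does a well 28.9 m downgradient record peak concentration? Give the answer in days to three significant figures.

Retardation factor R = 1 + ρ_b·K_d/n = 1 + 1.59 × 0.32/0.22 = 3.313.
Sorption retards both mechanisms: v_R = v/R = 0.07184 m/day, D_R = D/R = 0.02288 m²/day.
Peak time from v_R²t² + 2D_R t − x² = 0: t = (√(D_R² + v_R²x²) − D_R)/v_R².
√(D_R² + v_R²x²) = √(0.02288² + 0.07184² × 28.9²) = 2.076; v_R² = 0.005161.
t = (2.076 − 0.02288)/0.005161 = 398 days.

398 days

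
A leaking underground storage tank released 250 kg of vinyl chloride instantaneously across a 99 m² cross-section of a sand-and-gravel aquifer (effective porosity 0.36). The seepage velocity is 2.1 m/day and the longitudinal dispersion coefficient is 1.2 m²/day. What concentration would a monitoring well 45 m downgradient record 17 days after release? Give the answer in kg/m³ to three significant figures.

For an instantaneous plane source, C(x,t) = M/(n_e·A·√(4πDt)) · exp(−(x−vt)²/(4Dt)), with n_e·A the pore (flow) area.
Plume center vt = 2.1 × 17 = 35.7 m, so the well at 45 m is 9.3 m downgradient of the peak.
√(4πDt) = 16.01 m, giving peak height M/(n_e·A·√(4πDt)) = 250/(0.36 × 99 × 16.01) = 0.4381 kg/m³.
(x−vt)²/(4Dt) = (9.3)²/(4 × 1.2 × 17) = 1.060; exp(−1.060) = 0.3465.
C = 0.4381 × 0.3465 = 0.152 kg/m³.

0.152 kg/m³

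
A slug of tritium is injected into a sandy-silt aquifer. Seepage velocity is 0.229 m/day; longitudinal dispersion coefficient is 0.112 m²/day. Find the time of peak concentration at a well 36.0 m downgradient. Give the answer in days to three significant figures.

155 days

For the 1D instantaneous-source solution, setting ∂C/∂t = 0 at fixed x gives v²t² + 2Dt − x² = 0, so t = (√(D² + v²x²) − D)/v².
√(D² + v²x²) = √(0.112² + 0.229² × 36.0²) = 8.245; v² = 0.052441.
t = (8.245 − 0.112)/0.052441 = 155 days (vs. the pure-advection estimate x/v = 157 d).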